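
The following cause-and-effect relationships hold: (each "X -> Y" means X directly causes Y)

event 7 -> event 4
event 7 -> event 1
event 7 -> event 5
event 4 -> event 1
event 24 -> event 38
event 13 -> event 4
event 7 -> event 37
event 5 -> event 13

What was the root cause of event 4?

event 7

Tracing upstream from event 4: event 4 ← event 7.
Event 7 has no stated cause, so it is the root.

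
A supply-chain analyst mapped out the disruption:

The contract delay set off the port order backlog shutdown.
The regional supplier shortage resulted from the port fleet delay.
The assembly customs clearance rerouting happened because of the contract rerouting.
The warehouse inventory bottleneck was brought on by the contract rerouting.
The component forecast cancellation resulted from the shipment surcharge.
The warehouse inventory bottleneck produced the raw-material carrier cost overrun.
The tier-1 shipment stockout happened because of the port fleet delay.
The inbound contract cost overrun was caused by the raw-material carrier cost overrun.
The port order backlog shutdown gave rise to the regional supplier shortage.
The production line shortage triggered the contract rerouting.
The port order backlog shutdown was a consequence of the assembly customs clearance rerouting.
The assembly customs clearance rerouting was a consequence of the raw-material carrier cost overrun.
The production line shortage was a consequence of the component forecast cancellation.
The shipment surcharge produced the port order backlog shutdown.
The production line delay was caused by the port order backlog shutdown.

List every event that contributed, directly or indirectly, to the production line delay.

Immediate cause of the production line delay: the port order backlog shutdown.
Further upstream: the shipment surcharge, the component forecast cancellation, the production line shortage, the contract rerouting, the contract delay, the warehouse inventory bottleneck, the raw-material carrier cost overrun, the assembly customs clearance rerouting.

the assembly customs clearance rerouting, the component forecast cancellation, the contract delay, the contract rerouting, the port order backlog shutdown, the production line shortage, the raw-material carrier cost overrun, the shipment surcharge, the warehouse inventory bottleneck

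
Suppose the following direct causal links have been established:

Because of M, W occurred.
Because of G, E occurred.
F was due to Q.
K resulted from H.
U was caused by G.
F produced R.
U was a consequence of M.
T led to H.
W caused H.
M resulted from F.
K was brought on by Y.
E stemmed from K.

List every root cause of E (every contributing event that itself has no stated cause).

Tracing upstream from E: E ← K ← H ← W ← M ← F ← Q.
A separate upstream branch: E ← K ← H ← T.
A separate upstream branch: E ← K ← Y.
A separate upstream branch: E ← G.
Each of those chain origins has no stated cause.

G, Q, T, Y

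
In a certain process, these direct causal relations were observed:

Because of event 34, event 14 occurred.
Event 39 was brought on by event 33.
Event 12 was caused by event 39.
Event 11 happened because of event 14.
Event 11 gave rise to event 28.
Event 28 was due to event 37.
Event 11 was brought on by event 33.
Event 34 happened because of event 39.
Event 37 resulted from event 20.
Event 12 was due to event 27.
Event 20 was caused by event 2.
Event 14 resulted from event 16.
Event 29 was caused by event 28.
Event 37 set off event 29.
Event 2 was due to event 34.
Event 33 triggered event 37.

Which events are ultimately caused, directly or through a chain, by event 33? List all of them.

Direct effects: event 39, event 37, event 11.
2 steps out: event 12, event 34, event 28, event 29.
3 steps out: event 2, event 14.
4 steps out: event 20.
Not reachable from it: event 27, event 16.

event 11, event 12, event 14, event 2, event 20, event 28, event 29, event 34, event 37, event 39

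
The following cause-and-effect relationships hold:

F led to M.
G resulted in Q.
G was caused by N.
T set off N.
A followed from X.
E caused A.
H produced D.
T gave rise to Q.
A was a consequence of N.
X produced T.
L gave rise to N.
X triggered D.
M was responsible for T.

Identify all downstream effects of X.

A, D, G, N, Q, T

Direct effects: D, T, A.
2 steps out: N, Q.
3 steps out: G.
Not reachable from it: L, H, F, M, E.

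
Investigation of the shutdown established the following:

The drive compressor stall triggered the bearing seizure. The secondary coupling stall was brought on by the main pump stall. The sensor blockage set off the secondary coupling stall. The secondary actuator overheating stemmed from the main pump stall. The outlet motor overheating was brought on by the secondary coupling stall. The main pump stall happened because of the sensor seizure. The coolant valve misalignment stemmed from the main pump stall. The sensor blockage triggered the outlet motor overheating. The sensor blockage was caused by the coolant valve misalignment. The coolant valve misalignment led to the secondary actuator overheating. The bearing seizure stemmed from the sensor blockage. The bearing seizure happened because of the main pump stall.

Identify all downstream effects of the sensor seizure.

Direct effects: the main pump stall.
2 steps out: the coolant valve misalignment, the secondary actuator overheating, the bearing seizure, the secondary coupling stall.
3 steps out: the sensor blockage, the outlet motor overheating.
Not reachable from it: the drive compressor stall.

the bearing seizure, the coolant valve misalignment, the main pump stall, the outlet motor overheating, the secondary actuator overheating, the secondary coupling stall, the sensor blockage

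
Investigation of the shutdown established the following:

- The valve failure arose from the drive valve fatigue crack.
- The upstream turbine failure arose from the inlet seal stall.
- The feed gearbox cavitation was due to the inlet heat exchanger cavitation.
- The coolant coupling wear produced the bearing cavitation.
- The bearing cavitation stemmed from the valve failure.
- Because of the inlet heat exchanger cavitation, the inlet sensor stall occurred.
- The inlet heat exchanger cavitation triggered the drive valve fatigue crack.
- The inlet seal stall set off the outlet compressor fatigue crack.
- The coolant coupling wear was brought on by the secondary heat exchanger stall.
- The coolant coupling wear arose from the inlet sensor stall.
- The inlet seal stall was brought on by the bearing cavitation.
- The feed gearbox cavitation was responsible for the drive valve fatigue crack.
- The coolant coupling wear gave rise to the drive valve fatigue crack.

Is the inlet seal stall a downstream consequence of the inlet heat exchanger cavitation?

Yes

There is a causal chain: the inlet heat exchanger cavitation → the inlet sensor stall → the coolant coupling wear → the bearing cavitation → the inlet seal stall.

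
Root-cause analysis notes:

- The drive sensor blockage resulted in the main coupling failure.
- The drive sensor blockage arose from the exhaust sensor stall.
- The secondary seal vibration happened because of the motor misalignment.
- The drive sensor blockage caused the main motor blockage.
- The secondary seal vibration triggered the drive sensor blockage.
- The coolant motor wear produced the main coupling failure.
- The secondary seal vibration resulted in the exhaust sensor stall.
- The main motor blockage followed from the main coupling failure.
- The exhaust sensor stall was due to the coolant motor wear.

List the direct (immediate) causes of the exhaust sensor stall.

the coolant motor wear, the secondary seal vibration

Upstream contributors include the motor misalignment, but only the coolant motor wear, the secondary seal vibration feed directly into the exhaust sensor stall.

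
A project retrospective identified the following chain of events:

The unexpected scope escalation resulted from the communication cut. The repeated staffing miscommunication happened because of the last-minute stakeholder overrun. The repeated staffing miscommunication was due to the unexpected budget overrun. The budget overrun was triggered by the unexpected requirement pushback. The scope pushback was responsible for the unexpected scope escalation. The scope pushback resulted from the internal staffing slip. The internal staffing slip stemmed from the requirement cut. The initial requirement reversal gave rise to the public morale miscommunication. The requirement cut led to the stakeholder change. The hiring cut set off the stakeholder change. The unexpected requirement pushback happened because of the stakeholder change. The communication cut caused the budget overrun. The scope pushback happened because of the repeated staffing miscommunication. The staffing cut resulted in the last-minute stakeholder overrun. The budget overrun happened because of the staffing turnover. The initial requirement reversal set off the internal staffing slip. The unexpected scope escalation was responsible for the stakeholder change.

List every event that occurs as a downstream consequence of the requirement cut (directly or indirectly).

Direct effects: the internal staffing slip, the stakeholder change.
2 steps out: the scope pushback, the unexpected requirement pushback.
3 steps out: the unexpected scope escalation, the budget overrun.
Not reachable from it: the unexpected budget overrun, the staffing cut, the last-minute stakeholder overrun, the initial requirement reversal, the repeated staffing miscommunication, the communication cut, the hiring cut, the public morale miscommunication, the staffing turnover.

the budget overrun, the internal staffing slip, the scope pushback, the stakeholder change, the unexpected requirement pushback, the unexpected scope escalation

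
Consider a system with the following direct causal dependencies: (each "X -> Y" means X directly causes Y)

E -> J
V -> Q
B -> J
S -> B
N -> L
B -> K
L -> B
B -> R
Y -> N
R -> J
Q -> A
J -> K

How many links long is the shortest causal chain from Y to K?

4

Shortest chain: Y → N → L → B → K.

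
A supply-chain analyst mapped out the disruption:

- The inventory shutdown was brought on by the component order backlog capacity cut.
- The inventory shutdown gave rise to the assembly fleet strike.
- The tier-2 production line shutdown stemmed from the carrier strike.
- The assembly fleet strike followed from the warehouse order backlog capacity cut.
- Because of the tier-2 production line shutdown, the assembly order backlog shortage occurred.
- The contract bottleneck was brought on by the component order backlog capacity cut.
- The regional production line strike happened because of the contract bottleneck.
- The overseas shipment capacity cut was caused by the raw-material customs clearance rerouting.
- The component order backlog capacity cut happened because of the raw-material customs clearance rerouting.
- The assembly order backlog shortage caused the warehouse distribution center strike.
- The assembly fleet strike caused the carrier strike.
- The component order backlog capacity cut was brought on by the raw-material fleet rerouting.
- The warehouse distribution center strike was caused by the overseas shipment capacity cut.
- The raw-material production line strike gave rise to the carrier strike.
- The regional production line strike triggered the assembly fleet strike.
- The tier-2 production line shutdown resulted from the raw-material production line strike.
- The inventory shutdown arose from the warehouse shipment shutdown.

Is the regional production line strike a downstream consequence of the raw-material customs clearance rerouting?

Yes

There is a causal chain: the raw-material customs clearance rerouting → the component order backlog capacity cut → the contract bottleneck → the regional production line strike.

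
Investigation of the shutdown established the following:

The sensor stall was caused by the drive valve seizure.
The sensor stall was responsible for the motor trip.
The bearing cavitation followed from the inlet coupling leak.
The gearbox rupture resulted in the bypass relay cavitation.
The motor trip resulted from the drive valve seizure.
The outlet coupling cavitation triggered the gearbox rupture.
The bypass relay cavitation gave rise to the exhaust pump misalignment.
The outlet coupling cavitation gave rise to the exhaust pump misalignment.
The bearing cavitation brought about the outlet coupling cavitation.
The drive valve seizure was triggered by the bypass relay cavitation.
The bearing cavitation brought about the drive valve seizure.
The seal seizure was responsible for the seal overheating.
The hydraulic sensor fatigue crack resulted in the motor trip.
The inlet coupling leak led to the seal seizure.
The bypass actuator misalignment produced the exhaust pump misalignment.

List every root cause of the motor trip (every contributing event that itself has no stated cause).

the hydraulic sensor fatigue crack, the inlet coupling leak

Tracing upstream from the motor trip: the motor trip ← the drive valve seizure ← the bearing cavitation ← the inlet coupling leak.
A separate upstream branch: the motor trip ← the hydraulic sensor fatigue crack.
Each of those chain origins has no stated cause.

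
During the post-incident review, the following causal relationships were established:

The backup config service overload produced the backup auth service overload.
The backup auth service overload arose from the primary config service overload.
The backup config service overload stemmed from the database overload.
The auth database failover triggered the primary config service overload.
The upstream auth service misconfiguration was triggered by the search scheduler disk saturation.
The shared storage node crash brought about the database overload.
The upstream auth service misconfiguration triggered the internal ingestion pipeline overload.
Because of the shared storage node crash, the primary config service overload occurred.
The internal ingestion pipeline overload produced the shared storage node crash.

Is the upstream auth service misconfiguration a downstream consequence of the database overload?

The database overload leads to the backup config service overload, the backup auth service overload; the upstream auth service misconfiguration is not among them.

No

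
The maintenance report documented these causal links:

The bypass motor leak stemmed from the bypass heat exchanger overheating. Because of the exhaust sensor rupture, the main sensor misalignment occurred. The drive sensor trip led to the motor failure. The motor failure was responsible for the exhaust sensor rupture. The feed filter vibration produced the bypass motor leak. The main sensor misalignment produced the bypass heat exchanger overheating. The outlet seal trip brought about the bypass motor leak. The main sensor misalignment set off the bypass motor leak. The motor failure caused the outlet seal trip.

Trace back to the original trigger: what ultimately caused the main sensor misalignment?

Tracing upstream from the main sensor misalignment: the main sensor misalignment ← the exhaust sensor rupture ← the motor failure ← the drive sensor trip.
The drive sensor trip has no stated cause, so it is the root.

the drive sensor trip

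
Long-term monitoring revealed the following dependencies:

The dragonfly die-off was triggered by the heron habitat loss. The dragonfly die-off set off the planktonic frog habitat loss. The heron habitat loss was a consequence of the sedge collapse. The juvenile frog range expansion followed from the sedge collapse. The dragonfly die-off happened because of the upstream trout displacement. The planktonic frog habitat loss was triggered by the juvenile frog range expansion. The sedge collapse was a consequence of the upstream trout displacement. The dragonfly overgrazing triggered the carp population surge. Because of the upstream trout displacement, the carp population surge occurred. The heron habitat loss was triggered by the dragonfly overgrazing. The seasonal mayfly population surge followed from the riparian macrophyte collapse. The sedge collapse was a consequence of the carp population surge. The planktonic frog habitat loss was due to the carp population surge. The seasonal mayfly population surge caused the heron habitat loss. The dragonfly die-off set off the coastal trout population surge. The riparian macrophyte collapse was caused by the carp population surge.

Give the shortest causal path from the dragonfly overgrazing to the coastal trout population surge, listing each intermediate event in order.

the dragonfly overgrazing → the heron habitat loss → the dragonfly die-off → the coastal trout population surge

the dragonfly overgrazing → the heron habitat loss
the heron habitat loss → the dragonfly die-off
the dragonfly die-off → the coastal trout population surge
Length: 3 steps.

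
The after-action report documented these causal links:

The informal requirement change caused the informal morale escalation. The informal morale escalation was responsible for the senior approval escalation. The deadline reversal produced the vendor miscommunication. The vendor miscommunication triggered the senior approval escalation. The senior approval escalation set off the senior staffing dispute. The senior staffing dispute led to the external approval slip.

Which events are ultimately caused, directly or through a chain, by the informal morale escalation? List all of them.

Direct effects: the senior approval escalation.
2 steps out: the senior staffing dispute.
3 steps out: the external approval slip.
Not reachable from it: the deadline reversal, the vendor miscommunication, the informal requirement change.

the external approval slip, the senior approval escalation, the senior staffing dispute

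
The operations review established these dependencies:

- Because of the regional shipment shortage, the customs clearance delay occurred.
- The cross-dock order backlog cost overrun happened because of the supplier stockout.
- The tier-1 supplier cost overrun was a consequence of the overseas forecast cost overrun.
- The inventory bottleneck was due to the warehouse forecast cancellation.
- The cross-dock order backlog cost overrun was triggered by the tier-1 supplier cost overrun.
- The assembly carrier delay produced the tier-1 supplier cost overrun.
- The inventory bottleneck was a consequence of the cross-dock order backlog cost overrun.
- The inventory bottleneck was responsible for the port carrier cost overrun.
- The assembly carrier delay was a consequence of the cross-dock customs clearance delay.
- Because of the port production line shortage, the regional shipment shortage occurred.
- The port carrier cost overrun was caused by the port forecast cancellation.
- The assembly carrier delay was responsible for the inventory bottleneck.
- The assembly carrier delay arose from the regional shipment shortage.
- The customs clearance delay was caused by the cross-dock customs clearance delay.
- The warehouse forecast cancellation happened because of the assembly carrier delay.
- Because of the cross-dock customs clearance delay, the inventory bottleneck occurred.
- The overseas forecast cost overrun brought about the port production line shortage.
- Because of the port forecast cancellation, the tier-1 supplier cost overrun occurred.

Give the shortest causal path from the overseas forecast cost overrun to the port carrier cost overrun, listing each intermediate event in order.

the overseas forecast cost overrun → the tier-1 supplier cost overrun
the tier-1 supplier cost overrun → the cross-dock order backlog cost overrun
the cross-dock order backlog cost overrun → the inventory bottleneck
the inventory bottleneck → the port carrier cost overrun
Length: 4 steps.

the overseas forecast cost overrun → the tier-1 supplier cost overrun → the cross-dock order backlog cost overrun → the inventory bottleneck → the port carrier cost overrun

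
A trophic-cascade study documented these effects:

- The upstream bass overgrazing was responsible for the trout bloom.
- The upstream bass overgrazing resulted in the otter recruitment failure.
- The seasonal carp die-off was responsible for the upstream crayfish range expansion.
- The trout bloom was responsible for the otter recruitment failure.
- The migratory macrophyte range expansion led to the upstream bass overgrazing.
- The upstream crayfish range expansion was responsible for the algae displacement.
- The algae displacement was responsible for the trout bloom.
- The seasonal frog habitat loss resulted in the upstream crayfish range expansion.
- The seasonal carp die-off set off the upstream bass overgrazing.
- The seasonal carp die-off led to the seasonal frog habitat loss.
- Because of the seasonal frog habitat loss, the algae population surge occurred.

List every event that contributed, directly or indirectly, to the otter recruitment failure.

the algae displacement, the migratory macrophyte range expansion, the seasonal carp die-off, the seasonal frog habitat loss, the trout bloom, the upstream bass overgrazing, the upstream crayfish range expansion

Immediate causes of the otter recruitment failure: the upstream bass overgrazing, the trout bloom.
Further upstream: the seasonal carp die-off, the seasonal frog habitat loss, the upstream crayfish range expansion, the algae displacement, the migratory macrophyte range expansion.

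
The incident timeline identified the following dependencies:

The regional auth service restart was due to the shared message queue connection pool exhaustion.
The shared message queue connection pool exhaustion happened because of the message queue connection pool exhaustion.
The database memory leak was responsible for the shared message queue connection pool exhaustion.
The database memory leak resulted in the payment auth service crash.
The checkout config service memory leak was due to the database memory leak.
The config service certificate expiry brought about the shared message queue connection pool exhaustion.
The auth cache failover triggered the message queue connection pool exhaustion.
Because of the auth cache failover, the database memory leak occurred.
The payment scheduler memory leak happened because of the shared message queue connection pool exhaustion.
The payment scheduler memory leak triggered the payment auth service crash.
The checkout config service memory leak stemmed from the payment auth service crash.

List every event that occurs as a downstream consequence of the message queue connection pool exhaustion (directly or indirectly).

the checkout config service memory leak, the payment auth service crash, the payment scheduler memory leak, the regional auth service restart, the shared message queue connection pool exhaustion

Direct effects: the shared message queue connection pool exhaustion.
2 steps out: the payment scheduler memory leak, the regional auth service restart.
3 steps out: the payment auth service crash.
4 steps out: the checkout config service memory leak.
Not reachable from it: the auth cache failover, the database memory leak, the config service certificate expiry.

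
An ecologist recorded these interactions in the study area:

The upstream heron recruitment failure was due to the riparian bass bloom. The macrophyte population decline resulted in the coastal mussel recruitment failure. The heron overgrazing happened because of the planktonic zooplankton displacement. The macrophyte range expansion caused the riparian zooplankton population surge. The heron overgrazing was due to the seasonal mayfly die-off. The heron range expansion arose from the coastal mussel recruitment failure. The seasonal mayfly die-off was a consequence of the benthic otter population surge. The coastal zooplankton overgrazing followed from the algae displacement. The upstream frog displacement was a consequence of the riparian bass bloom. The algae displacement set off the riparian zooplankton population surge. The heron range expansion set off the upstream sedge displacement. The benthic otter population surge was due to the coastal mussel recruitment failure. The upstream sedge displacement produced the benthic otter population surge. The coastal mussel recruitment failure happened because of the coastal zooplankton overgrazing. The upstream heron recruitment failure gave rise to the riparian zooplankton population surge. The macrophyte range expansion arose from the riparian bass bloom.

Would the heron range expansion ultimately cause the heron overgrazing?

There is a causal chain: the heron range expansion → the upstream sedge displacement → the benthic otter population surge → the seasonal mayfly die-off → the heron overgrazing.

Yes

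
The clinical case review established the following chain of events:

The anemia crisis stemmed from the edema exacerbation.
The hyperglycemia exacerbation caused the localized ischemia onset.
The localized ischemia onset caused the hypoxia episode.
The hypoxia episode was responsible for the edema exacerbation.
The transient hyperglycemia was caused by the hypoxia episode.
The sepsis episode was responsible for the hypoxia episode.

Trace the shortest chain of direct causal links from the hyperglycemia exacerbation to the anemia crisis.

the hyperglycemia exacerbation → the localized ischemia onset → the hypoxia episode → the edema exacerbation → the anemia crisis

the hyperglycemia exacerbation → the localized ischemia onset
the localized ischemia onset → the hypoxia episode
the hypoxia episode → the edema exacerbation
the edema exacerbation → the anemia crisis
Length: 4 steps.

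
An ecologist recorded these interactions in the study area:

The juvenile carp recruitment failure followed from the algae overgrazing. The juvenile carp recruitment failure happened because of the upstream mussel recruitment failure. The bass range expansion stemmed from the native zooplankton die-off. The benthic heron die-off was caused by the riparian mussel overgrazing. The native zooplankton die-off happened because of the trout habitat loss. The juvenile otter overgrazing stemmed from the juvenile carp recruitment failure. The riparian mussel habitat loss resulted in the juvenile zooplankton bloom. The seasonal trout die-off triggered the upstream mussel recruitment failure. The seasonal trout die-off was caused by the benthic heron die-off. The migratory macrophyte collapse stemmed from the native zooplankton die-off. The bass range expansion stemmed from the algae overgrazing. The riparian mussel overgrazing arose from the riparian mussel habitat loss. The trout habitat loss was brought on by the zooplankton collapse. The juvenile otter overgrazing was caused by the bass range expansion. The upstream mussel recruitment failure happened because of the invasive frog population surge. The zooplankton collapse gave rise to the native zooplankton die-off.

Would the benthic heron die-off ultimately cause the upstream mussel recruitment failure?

There is a causal chain: the benthic heron die-off → the seasonal trout die-off → the upstream mussel recruitment failure.

Yes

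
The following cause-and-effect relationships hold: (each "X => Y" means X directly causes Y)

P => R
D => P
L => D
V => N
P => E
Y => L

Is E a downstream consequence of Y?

There is a causal chain: Y → L → D → P → E.

Yes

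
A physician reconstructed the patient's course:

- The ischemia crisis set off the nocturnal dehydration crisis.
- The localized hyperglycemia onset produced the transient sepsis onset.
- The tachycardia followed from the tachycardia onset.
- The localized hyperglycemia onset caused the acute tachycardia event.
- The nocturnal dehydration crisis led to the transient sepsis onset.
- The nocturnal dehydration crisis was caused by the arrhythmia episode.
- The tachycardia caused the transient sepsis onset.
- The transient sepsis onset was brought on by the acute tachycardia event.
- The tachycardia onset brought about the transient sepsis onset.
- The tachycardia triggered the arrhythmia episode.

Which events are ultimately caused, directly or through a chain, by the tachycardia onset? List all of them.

the arrhythmia episode, the nocturnal dehydration crisis, the tachycardia, the transient sepsis onset

Direct effects: the tachycardia, the transient sepsis onset.
2 steps out: the arrhythmia episode.
3 steps out: the nocturnal dehydration crisis.
Not reachable from it: the localized hyperglycemia onset, the ischemia crisis, the acute tachycardia event.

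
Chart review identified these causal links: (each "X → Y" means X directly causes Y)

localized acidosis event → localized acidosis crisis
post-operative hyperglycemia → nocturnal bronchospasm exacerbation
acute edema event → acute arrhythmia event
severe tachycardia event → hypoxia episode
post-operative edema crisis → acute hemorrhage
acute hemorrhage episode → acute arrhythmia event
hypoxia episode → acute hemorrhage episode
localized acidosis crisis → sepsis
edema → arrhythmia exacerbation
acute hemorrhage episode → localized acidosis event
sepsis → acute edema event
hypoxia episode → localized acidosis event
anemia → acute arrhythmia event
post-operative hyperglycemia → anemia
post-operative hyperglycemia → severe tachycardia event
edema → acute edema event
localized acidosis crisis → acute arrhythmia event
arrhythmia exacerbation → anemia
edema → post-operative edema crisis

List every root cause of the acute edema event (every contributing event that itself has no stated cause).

the edema, the post-operative hyperglycemia

Tracing upstream from the acute edema event: the acute edema event ← the edema.
A separate upstream branch: the acute edema event ← the sepsis ← the localized acidosis crisis ← the localized acidosis event ← the hypoxia episode ← the severe tachycardia event ← the post-operative hyperglycemia.
Each of those chain origins has no stated cause.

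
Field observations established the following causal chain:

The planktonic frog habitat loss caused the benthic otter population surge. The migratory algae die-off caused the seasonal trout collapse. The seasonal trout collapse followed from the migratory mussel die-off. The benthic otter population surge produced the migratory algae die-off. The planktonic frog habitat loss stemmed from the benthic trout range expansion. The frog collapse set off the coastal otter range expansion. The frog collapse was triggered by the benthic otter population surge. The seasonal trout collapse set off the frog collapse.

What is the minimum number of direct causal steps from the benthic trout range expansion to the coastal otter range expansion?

Shortest chain: the benthic trout range expansion → the planktonic frog habitat loss → the benthic otter population surge → the frog collapse → the coastal otter range expansion.

4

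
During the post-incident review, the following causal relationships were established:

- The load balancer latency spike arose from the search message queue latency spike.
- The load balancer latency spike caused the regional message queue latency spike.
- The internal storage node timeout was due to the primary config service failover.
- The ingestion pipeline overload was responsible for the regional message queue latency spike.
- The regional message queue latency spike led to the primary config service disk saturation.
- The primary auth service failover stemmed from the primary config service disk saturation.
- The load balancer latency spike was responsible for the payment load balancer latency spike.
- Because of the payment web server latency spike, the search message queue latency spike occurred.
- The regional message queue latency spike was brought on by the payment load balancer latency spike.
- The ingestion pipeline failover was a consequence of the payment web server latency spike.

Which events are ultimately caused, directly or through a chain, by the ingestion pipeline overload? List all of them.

Direct effects: the regional message queue latency spike.
2 steps out: the primary config service disk saturation.
3 steps out: the primary auth service failover.
Not reachable from it: the payment web server latency spike, the search message queue latency spike, the primary config service failover, the ingestion pipeline failover, the load balancer latency spike, the payment load balancer latency spike, the internal storage node timeout.

the primary auth service failover, the primary config service disk saturation, the regional message queue latency spike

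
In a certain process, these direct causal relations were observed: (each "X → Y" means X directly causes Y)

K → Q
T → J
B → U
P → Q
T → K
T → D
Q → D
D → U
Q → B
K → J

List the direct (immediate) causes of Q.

Upstream contributors include T, but only K, P feed directly into Q.

K, P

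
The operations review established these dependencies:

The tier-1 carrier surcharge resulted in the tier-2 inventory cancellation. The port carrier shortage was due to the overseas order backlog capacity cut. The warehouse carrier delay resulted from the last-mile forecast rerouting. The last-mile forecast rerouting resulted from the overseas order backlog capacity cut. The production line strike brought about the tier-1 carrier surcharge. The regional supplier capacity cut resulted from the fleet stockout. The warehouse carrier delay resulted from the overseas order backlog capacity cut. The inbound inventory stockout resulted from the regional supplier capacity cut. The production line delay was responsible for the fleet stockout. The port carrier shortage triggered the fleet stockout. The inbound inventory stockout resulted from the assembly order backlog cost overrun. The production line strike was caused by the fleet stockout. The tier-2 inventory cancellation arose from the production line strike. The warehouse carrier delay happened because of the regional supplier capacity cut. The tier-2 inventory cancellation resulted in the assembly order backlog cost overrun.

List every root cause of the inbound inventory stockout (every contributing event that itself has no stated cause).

Tracing upstream from the inbound inventory stockout: the inbound inventory stockout ← the regional supplier capacity cut ← the fleet stockout ← the port carrier shortage ← the overseas order backlog capacity cut.
A separate upstream branch: the inbound inventory stockout ← the regional supplier capacity cut ← the fleet stockout ← the production line delay.
Each of those chain origins has no stated cause.

the overseas order backlog capacity cut, the production line delay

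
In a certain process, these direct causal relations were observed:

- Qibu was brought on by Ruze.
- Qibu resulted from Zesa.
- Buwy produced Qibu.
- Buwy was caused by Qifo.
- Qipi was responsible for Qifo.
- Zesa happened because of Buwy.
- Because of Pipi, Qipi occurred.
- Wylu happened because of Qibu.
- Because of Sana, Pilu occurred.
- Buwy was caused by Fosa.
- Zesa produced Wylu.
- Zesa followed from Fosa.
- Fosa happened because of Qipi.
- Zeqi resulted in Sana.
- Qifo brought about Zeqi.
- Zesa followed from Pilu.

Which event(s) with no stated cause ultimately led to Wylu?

Tracing upstream from Wylu: Wylu ← Zesa ← Fosa ← Qipi ← Pipi.
A separate upstream branch: Wylu ← Qibu ← Ruze.
Each of those chain origins has no stated cause.

Pipi, Ruze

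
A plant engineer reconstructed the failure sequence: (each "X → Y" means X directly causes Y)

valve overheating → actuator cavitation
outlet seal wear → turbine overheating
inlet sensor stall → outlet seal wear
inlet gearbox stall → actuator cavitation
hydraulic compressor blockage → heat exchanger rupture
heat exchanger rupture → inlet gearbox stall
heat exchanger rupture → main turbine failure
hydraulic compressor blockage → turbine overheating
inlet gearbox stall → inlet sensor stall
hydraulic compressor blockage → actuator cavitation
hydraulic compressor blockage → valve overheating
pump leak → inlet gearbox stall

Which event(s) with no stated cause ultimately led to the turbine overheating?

Tracing upstream from the turbine overheating: the turbine overheating ← the hydraulic compressor blockage.
A separate upstream branch: the turbine overheating ← the outlet seal wear ← the inlet sensor stall ← the inlet gearbox stall ← the pump leak.
Each of those chain origins has no stated cause.

the hydraulic compressor blockage, the pump leak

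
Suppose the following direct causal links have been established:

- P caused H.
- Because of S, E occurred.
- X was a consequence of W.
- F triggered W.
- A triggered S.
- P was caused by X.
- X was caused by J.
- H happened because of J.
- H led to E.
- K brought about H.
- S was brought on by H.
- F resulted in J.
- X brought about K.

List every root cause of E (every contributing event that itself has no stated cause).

Tracing upstream from E: E ← H ← J ← F.
A separate upstream branch: E ← S ← A.
Each of those chain origins has no stated cause.

A, F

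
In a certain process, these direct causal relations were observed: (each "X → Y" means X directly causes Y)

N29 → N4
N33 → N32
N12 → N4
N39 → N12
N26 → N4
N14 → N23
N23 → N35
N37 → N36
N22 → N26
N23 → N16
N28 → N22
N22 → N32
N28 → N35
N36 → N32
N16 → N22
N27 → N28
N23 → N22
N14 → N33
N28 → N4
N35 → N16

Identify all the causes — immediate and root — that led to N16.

Immediate causes of N16: N23, N35.
Further upstream: N14, N27, N28.

N14, N23, N27, N28, N35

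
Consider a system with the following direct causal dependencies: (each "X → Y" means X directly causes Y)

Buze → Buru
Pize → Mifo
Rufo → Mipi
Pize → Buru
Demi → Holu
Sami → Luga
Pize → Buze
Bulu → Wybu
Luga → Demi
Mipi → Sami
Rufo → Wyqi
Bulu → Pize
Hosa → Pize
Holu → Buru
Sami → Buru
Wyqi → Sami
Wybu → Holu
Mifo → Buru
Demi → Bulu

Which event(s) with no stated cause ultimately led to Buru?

Tracing upstream from Buru: Buru ← Sami ← Mipi ← Rufo.
A separate upstream branch: Buru ← Pize ← Hosa.
Each of those chain origins has no stated cause.

Hosa, Rufo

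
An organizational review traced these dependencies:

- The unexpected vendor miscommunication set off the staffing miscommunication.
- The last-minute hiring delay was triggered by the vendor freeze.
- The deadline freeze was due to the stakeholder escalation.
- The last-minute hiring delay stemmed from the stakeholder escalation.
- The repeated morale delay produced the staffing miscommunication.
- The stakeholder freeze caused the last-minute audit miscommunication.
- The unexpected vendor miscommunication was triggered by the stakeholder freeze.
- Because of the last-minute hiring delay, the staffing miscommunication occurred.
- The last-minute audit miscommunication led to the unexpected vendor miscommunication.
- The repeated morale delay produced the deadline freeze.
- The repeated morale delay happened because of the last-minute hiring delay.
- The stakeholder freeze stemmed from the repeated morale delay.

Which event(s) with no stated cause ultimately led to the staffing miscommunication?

the stakeholder escalation, the vendor freeze

Tracing upstream from the staffing miscommunication: the staffing miscommunication ← the last-minute hiring delay ← the stakeholder escalation.
A separate upstream branch: the staffing miscommunication ← the last-minute hiring delay ← the vendor freeze.
Each of those chain origins has no stated cause.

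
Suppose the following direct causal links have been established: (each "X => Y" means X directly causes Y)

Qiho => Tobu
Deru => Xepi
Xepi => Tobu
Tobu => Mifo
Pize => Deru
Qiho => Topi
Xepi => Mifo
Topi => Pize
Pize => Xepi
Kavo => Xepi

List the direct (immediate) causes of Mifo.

Tobu, Xepi

Upstream contributors include Qiho, Topi, Pize, Deru, Kavo, but only Tobu, Xepi feed directly into Mifo.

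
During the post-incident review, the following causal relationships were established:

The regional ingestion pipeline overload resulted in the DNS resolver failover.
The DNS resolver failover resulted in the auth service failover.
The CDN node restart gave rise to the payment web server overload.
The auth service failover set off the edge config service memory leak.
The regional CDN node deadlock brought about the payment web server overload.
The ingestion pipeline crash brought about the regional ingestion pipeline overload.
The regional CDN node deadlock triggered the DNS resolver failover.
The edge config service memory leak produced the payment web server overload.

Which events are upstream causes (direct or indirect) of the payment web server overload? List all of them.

the CDN node restart, the DNS resolver failover, the auth service failover, the edge config service memory leak, the ingestion pipeline crash, the regional CDN node deadlock, the regional ingestion pipeline overload

Immediate causes of the payment web server overload: the regional CDN node deadlock, the edge config service memory leak, the CDN node restart.
Further upstream: the ingestion pipeline crash, the regional ingestion pipeline overload, the DNS resolver failover, the auth service failover.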